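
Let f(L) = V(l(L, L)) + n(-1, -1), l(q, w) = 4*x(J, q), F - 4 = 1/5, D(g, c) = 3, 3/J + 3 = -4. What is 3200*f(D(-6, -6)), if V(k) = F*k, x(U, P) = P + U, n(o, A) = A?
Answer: 135040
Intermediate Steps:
J = -3/7 (J = 3/(-3 - 4) = 3/(-7) = 3*(-⅐) = -3/7 ≈ -0.42857)
F = 21/5 (F = 4 + 1/5 = 4 + ⅕ = 21/5 ≈ 4.2000)
l(q, w) = -12/7 + 4*q (l(q, w) = 4*(q - 3/7) = 4*(-3/7 + q) = -12/7 + 4*q)
V(k) = 21*k/5
f(L) = -41/5 + 84*L/5 (f(L) = 21*(-12/7 + 4*L)/5 - 1 = (-36/5 + 84*L/5) - 1 = -41/5 + 84*L/5)
3200*f(D(-6, -6)) = 3200*(-41/5 + (84/5)*3) = 3200*(-41/5 + 252/5) = 3200*(211/5) = 135040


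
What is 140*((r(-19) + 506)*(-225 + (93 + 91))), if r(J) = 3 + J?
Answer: -2812600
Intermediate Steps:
140*((r(-19) + 506)*(-225 + (93 + 91))) = 140*(((3 - 19) + 506)*(-225 + (93 + 91))) = 140*((-16 + 506)*(-225 + 184)) = 140*(490*(-41)) = 140*(-20090) = -2812600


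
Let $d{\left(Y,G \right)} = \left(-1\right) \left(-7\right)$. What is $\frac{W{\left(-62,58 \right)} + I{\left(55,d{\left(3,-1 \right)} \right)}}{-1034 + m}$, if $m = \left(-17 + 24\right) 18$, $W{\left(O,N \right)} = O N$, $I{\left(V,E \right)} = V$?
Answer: $\frac{3541}{908} \approx 3.8998$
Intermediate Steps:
$d{\left(Y,G \right)} = 7$
$W{\left(O,N \right)} = N O$
$m = 126$ ($m = 7 \cdot 18 = 126$)
$\frac{W{\left(-62,58 \right)} + I{\left(55,d{\left(3,-1 \right)} \right)}}{-1034 + m} = \frac{58 \left(-62\right) + 55}{-1034 + 126} = \frac{-3596 + 55}{-908} = \left(-3541\right) \left(- \frac{1}{908}\right) = \frac{3541}{908}$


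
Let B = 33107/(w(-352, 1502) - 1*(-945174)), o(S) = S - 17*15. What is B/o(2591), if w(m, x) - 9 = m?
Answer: 33107/2207125216 ≈ 1.5000e-5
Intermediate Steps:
w(m, x) = 9 + m
o(S) = -255 + S (o(S) = S - 255 = -255 + S)
B = 33107/944831 (B = 33107/((9 - 352) - 1*(-945174)) = 33107/(-343 + 945174) = 33107/944831 ≈ 0.035040)
B/o(2591) = 33107/(944831*(-255 + 2591)) = (33107/944831)/2336 = (33107/944831)*(1/2336) = 33107/2207125216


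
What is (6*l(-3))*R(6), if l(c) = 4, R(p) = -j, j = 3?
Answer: -72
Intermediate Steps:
R(p) = -3 (R(p) = -1*3 = -3)
(6*l(-3))*R(6) = (6*4)*(-3) = 24*(-3) = -72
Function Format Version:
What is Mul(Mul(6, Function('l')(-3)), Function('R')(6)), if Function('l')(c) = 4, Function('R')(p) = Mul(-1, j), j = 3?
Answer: -72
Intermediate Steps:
Function('R')(p) = -3 (Function('R')(p) = Mul(-1, 3) = -3)
Mul(Mul(6, Function('l')(-3)), Function('R')(6)) = Mul(Mul(6, 4), -3) = Mul(24, -3) = -72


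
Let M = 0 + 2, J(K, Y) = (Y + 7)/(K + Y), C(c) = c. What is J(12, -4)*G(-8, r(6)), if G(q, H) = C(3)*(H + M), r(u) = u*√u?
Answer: 9/4 + 27*√6/4 ≈ 18.784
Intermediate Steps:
r(u) = u^(3/2)
J(K, Y) = (7 + Y)/(K + Y)
M = 2
G(q, H) = 6 + 3*H (G(q, H) = 3*(H + 2) = 3*(2 + H) = 6 + 3*H)
J(12, -4)*G(-8, r(6)) = ((7 - 4)/(12 - 4))*(6 + 3*6^(3/2)) = (3/8)*(6 + 3*(6*√6)) = ((⅛)*3)*(6 + 18*√6) = 3*(6 + 18*√6)/8 = 9/4 + 27*√6/4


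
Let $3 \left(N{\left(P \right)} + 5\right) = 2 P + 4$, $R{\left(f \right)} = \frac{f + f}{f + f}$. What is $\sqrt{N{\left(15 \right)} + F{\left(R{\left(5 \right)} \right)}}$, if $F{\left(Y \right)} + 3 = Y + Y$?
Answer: $\frac{4 \sqrt{3}}{3} \approx 2.3094$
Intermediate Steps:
$R{\left(f \right)} = 1$ ($R{\left(f \right)} = \frac{2 f}{2 f} = 2 f \frac{1}{2 f} = 1$)
$N{\left(P \right)} = - \frac{11}{3} + \frac{2 P}{3}$ ($N{\left(P \right)} = -5 + \frac{2 P + 4}{3} = -5 + \frac{4 + 2 P}{3} = -5 + \left(\frac{4}{3} + \frac{2 P}{3}\right) = - \frac{11}{3} + \frac{2 P}{3}$)
$F{\left(Y \right)} = -3 + 2 Y$ ($F{\left(Y \right)} = -3 + \left(Y + Y\right) = -3 + 2 Y$)
$\sqrt{N{\left(15 \right)} + F{\left(R{\left(5 \right)} \right)}} = \sqrt{\left(- \frac{11}{3} + \frac{2}{3} \cdot 15\right) + \left(-3 + 2 \cdot 1\right)} = \sqrt{\left(- \frac{11}{3} + 10\right) + \left(-3 + 2\right)} = \sqrt{\frac{19}{3} - 1} = \sqrt{\frac{16}{3}} = \frac{4 \sqrt{3}}{3}$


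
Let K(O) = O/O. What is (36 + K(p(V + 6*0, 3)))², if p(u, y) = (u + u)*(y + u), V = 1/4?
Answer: 1369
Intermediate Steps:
V = ¼ ≈ 0.25000
p(u, y) = 2*u*(u + y) (p(u, y) = (2*u)*(u + y) = 2*u*(u + y))
K(O) = 1
(36 + K(p(V + 6*0, 3)))² = (36 + 1)² = 37² = 1369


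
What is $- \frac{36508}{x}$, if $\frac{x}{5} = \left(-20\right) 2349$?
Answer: $\frac{9127}{58725} \approx 0.15542$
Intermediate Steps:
$x = -234900$ ($x = 5 \left(\left(-20\right) 2349\right) = 5 \left(-46980\right) = -234900$)
$- \frac{36508}{x} = - \frac{36508}{-234900} = \left(-36508\right) \left(- \frac{1}{234900}\right) = \frac{9127}{58725}$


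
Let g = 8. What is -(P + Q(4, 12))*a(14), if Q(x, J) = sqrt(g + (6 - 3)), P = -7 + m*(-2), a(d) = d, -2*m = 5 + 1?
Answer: 14 - 14*sqrt(11) ≈ -32.433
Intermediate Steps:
m = -3 (m = -(5 + 1)/2 = -1/2*6 = -3)
P = -1 (P = -7 - 3*(-2) = -7 + 6 = -1)
Q(x, J) = sqrt(11) (Q(x, J) = sqrt(8 + (6 - 3)) = sqrt(8 + 3) = sqrt(11))
-(P + Q(4, 12))*a(14) = -(-1 + sqrt(11))*14 = -(-14 + 14*sqrt(11)) = 14 - 14*sqrt(11)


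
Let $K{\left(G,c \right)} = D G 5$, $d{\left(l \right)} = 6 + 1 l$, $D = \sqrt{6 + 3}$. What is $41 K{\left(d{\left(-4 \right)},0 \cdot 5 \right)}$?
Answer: $1230$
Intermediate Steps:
$D = 3$ ($D = \sqrt{9} = 3$)
$d{\left(l \right)} = 6 + l$
$K{\left(G,c \right)} = 15 G$ ($K{\left(G,c \right)} = 3 G 5 = 15 G$)
$41 K{\left(d{\left(-4 \right)},0 \cdot 5 \right)} = 41 \cdot 15 \left(6 - 4\right) = 41 \cdot 15 \cdot 2 = 41 \cdot 30 = 1230$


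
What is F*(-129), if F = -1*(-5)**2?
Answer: 3225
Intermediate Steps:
F = -25 (F = -1*25 = -25)
F*(-129) = -25*(-129) = 3225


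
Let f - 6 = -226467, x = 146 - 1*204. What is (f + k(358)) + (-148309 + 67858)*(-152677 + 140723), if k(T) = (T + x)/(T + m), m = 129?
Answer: 468243094491/487 ≈ 9.6148e+8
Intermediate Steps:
x = -58 (x = 146 - 204 = -58)
f = -226461 (f = 6 - 226467 = -226461)
k(T) = (-58 + T)/(129 + T) (k(T) = (T - 58)/(T + 129) = (-58 + T)/(129 + T))
(f + k(358)) + (-148309 + 67858)*(-152677 + 140723) = (-226461 + (-58 + 358)/(129 + 358)) + (-148309 + 67858)*(-152677 + 140723) = (-226461 + 300/487) - 80451*(-11954) = (-226461 + (1/487)*300) + 961711254 = (-226461 + 300/487) + 961711254 = -110286207/487 + 961711254 = 468243094491/487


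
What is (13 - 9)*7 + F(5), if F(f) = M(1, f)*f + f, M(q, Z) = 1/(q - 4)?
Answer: 94/3 ≈ 31.333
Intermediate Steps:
M(q, Z) = 1/(-4 + q)
F(f) = 2*f/3 (F(f) = f/(-4 + 1) + f = f/(-3) + f = -f/3 + f = 2*f/3)
(13 - 9)*7 + F(5) = (13 - 9)*7 + (⅔)*5 = 4*7 + 10/3 = 28 + 10/3 = 94/3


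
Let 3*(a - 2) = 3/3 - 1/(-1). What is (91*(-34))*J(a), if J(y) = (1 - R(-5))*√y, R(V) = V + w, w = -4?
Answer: -61880*√6/3 ≈ -50525.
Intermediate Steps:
a = 8/3 (a = 2 + (3/3 - 1/(-1))/3 = 2 + (3*(⅓) - 1*(-1))/3 = 2 + (1 + 1)/3 = 2 + (⅓)*2 = 2 + ⅔ = 8/3 ≈ 2.6667)
R(V) = -4 + V (R(V) = V - 4 = -4 + V)
J(y) = 10*√y (J(y) = (1 - (-4 - 5))*√y = (1 - 1*(-9))*√y = (1 + 9)*√y = 10*√y)
(91*(-34))*J(a) = (91*(-34))*(10*√(8/3)) = -30940*2*√6/3 = -61880*√6/3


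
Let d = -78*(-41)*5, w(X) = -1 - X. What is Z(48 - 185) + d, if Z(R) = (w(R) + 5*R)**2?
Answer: 317391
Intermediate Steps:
d = 15990 (d = 3198*5 = 15990)
Z(R) = (-1 + 4*R)**2 (Z(R) = ((-1 - R) + 5*R)**2 = (-1 + 4*R)**2)
Z(48 - 185) + d = (-1 + 4*(48 - 185))**2 + 15990 = (-1 + 4*(-137))**2 + 15990 = (-1 - 548)**2 + 15990 = (-549)**2 + 15990 = 301401 + 15990 = 317391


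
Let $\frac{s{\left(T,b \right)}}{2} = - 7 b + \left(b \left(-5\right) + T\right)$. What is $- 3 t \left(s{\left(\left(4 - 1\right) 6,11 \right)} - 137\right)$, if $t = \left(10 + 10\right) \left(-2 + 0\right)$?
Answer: $-43800$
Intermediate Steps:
$t = -40$ ($t = 20 \left(-2\right) = -40$)
$s{\left(T,b \right)} = - 24 b + 2 T$ ($s{\left(T,b \right)} = 2 \left(- 7 b + \left(b \left(-5\right) + T\right)\right) = 2 \left(- 7 b + \left(- 5 b + T\right)\right) = 2 \left(- 7 b + \left(T - 5 b\right)\right) = 2 \left(T - 12 b\right) = - 24 b + 2 T$)
$- 3 t \left(s{\left(\left(4 - 1\right) 6,11 \right)} - 137\right) = \left(-3\right) \left(-40\right) \left(\left(\left(-24\right) 11 + 2 \left(4 - 1\right) 6\right) - 137\right) = 120 \left(\left(-264 + 2 \cdot 3 \cdot 6\right) - 137\right) = 120 \left(\left(-264 + 2 \cdot 18\right) - 137\right) = 120 \left(\left(-264 + 36\right) - 137\right) = 120 \left(-228 - 137\right) = 120 \left(-365\right) = -43800$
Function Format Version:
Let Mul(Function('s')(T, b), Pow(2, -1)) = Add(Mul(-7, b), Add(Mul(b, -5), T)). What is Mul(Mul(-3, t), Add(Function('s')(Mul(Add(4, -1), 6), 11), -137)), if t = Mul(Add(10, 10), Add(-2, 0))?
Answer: -43800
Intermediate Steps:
t = -40 (t = Mul(20, -2) = -40)
Function('s')(T, b) = Add(Mul(-24, b), Mul(2, T)) (Function('s')(T, b) = Mul(2, Add(Mul(-7, b), Add(Mul(b, -5), T))) = Mul(2, Add(Mul(-7, b), Add(Mul(-5, b), T))) = Mul(2, Add(Mul(-7, b), Add(T, Mul(-5, b)))) = Mul(2, Add(T, Mul(-12, b))) = Add(Mul(-24, b), Mul(2, T)))
Mul(Mul(-3, t), Add(Function('s')(Mul(Add(4, -1), 6), 11), -137)) = Mul(Mul(-3, -40), Add(Add(Mul(-24, 11), Mul(2, Mul(Add(4, -1), 6))), -137)) = Mul(120, Add(Add(-264, Mul(2, Mul(3, 6))), -137)) = Mul(120, Add(Add(-264, Mul(2, 18)), -137)) = Mul(120, Add(Add(-264, 36), -137)) = Mul(120, Add(-228, -137)) = Mul(120, -365) = -43800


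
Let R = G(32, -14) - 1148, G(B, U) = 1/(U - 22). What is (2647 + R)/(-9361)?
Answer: -53963/336996 ≈ -0.16013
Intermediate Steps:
G(B, U) = 1/(-22 + U)
R = -41329/36 (R = 1/(-22 - 14) - 1148 = 1/(-36) - 1148 = -1/36 - 1148 = -41329/36 ≈ -1148.0)
(2647 + R)/(-9361) = (2647 - 41329/36)/(-9361) = (53963/36)*(-1/9361) = -53963/336996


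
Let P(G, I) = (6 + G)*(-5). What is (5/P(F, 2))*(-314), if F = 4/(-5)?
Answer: 785/13 ≈ 60.385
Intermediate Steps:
F = -⅘ (F = 4*(-⅕) = -⅘ ≈ -0.80000)
P(G, I) = -30 - 5*G
(5/P(F, 2))*(-314) = (5/(-30 - 5*(-⅘)))*(-314) = (5/(-30 + 4))*(-314) = (5/(-26))*(-314) = (5*(-1/26))*(-314) = -5/26*(-314) = 785/13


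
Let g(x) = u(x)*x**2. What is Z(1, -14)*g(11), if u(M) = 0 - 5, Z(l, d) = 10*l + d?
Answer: 2420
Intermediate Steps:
Z(l, d) = d + 10*l
u(M) = -5
g(x) = -5*x**2
Z(1, -14)*g(11) = (-14 + 10*1)*(-5*11**2) = (-14 + 10)*(-5*121) = -4*(-605) = 2420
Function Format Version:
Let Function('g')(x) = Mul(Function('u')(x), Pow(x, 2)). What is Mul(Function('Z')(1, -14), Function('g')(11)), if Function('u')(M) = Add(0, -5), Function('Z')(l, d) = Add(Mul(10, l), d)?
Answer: 2420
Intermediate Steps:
Function('Z')(l, d) = Add(d, Mul(10, l))
Function('u')(M) = -5
Function('g')(x) = Mul(-5, Pow(x, 2))
Mul(Function('Z')(1, -14), Function('g')(11)) = Mul(Add(-14, Mul(10, 1)), Mul(-5, Pow(11, 2))) = Mul(Add(-14, 10), Mul(-5, 121)) = Mul(-4, -605) = 2420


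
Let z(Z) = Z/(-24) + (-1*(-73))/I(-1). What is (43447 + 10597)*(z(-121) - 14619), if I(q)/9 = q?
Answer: -14224232179/18 ≈ -7.9024e+8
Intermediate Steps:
I(q) = 9*q
z(Z) = -73/9 - Z/24 (z(Z) = Z/(-24) + (-1*(-73))/((9*(-1))) = Z*(-1/24) + 73/(-9) = -Z/24 + 73*(-1/9) = -Z/24 - 73/9 = -73/9 - Z/24)
(43447 + 10597)*(z(-121) - 14619) = (43447 + 10597)*((-73/9 - 1/24*(-121)) - 14619) = 54044*((-73/9 + 121/24) - 14619) = 54044*(-221/72 - 14619) = 54044*(-1052789/72) = -14224232179/18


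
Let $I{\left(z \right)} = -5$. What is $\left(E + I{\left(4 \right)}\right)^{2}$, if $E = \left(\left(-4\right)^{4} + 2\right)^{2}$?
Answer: $4430100481$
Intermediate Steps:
$E = 66564$ ($E = \left(256 + 2\right)^{2} = 258^{2} = 66564$)
$\left(E + I{\left(4 \right)}\right)^{2} = \left(66564 - 5\right)^{2} = 66559^{2} = 4430100481$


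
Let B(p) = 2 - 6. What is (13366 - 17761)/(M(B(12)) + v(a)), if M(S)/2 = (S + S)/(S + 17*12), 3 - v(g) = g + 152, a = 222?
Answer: 109875/9277 ≈ 11.844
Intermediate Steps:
B(p) = -4
v(g) = -149 - g (v(g) = 3 - (g + 152) = 3 - (152 + g) = 3 + (-152 - g) = -149 - g)
M(S) = 4*S/(204 + S) (M(S) = 2*((S + S)/(S + 17*12)) = 2*((2*S)/(S + 204)) = 2*((2*S)/(204 + S)) = 2*(2*S/(204 + S)) = 4*S/(204 + S))
(13366 - 17761)/(M(B(12)) + v(a)) = (13366 - 17761)/(4*(-4)/(204 - 4) + (-149 - 1*222)) = -4395/(4*(-4)/200 + (-149 - 222)) = -4395/(4*(-4)*(1/200) - 371) = -4395/(-2/25 - 371) = -4395/(-9277/25) = -4395*(-25/9277) = 109875/9277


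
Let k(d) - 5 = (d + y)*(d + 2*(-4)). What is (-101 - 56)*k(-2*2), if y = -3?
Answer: -13973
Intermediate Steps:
k(d) = 5 + (-8 + d)*(-3 + d) (k(d) = 5 + (d - 3)*(d + 2*(-4)) = 5 + (-3 + d)*(d - 8) = 5 + (-3 + d)*(-8 + d) = 5 + (-8 + d)*(-3 + d))
(-101 - 56)*k(-2*2) = (-101 - 56)*(29 + (-2*2)**2 - (-22)*2) = -157*(29 + (-4)**2 - 11*(-4)) = -157*(29 + 16 + 44) = -157*89 = -13973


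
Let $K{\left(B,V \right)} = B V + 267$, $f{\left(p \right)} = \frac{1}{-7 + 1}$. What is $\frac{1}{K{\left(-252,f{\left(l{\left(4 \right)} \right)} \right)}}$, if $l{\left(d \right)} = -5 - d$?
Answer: $\frac{1}{309} \approx 0.0032362$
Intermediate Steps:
$f{\left(p \right)} = - \frac{1}{6}$ ($f{\left(p \right)} = \frac{1}{-6} = - \frac{1}{6}$)
$K{\left(B,V \right)} = 267 + B V$
$\frac{1}{K{\left(-252,f{\left(l{\left(4 \right)} \right)} \right)}} = \frac{1}{267 - -42} = \frac{1}{267 + 42} = \frac{1}{309}$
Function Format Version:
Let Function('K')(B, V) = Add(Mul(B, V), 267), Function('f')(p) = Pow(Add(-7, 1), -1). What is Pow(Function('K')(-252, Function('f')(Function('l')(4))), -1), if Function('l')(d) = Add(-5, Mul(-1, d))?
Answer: Rational(1, 309) ≈ 0.0032362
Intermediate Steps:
Function('f')(p) = Rational(-1, 6) (Function('f')(p) = Pow(-6, -1) = Rational(-1, 6))
Function('K')(B, V) = Add(267, Mul(B, V))
Pow(Function('K')(-252, Function('f')(Function('l')(4))), -1) = Pow(Add(267, Mul(-252, Rational(-1, 6))), -1) = Pow(Add(267, 42), -1) = Pow(309, -1) = Rational(1, 309)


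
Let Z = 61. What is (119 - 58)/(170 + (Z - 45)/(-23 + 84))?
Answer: 3721/10386 ≈ 0.35827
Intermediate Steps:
(119 - 58)/(170 + (Z - 45)/(-23 + 84)) = (119 - 58)/(170 + (61 - 45)/(-23 + 84)) = 61/(170 + 16/61) = 61/(10386/61) = 61*(61/10386) = 3721/10386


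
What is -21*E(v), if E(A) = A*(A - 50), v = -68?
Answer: -168504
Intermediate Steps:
E(A) = A*(-50 + A)
-21*E(v) = -(-1428)*(-50 - 68) = -(-1428)*(-118) = -21*8024 = -168504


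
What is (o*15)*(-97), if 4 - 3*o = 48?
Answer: 21340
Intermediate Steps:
o = -44/3 (o = 4/3 - ⅓*48 = 4/3 - 16 = -44/3 ≈ -14.667)
(o*15)*(-97) = -44/3*15*(-97) = -220*(-97) = 21340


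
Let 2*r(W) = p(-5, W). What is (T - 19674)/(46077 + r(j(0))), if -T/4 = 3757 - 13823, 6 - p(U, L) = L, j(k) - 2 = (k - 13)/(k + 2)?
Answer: 82360/184329 ≈ 0.44681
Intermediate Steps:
j(k) = 2 + (-13 + k)/(2 + k) (j(k) = 2 + (k - 13)/(k + 2) = 2 + (-13 + k)/(2 + k))
p(U, L) = 6 - L
T = 40264 (T = -4*(3757 - 13823) = -4*(-10066) = 40264)
r(W) = 3 - W/2 (r(W) = (6 - W)/2 = 3 - W/2)
(T - 19674)/(46077 + r(j(0))) = (40264 - 19674)/(46077 + (3 - 3*(-3 + 0)/(2*(2 + 0)))) = 20590/(46077 + (3 - 3*(-3)/(2*2))) = 20590/(46077 + (3 - 1/2*(-9/2))) = 20590/(46077 + (3 + 9/4)) = 20590/(46077 + 21/4) = 20590/(184329/4) = 20590*(4/184329) = 82360/184329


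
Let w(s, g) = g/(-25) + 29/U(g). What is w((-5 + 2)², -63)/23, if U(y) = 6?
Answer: 1103/3450 ≈ 0.31971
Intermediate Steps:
w(s, g) = 29/6 - g/25 (w(s, g) = g/(-25) + 29/6 = g*(-1/25) + 29*(⅙) = -g/25 + 29/6 = 29/6 - g/25)
w((-5 + 2)², -63)/23 = (29/6 - 1/25*(-63))/23 = (29/6 + 63/25)/23 = (1/23)*(1103/150) = 1103/3450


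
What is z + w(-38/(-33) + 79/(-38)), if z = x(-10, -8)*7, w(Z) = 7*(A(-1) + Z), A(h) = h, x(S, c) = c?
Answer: -87143/1254 ≈ -69.492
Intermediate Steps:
w(Z) = -7 + 7*Z (w(Z) = 7*(-1 + Z) = -7 + 7*Z)
z = -56 (z = -8*7 = -56)
z + w(-38/(-33) + 79/(-38)) = -56 + (-7 + 7*(-38/(-33) + 79/(-38))) = -56 + (-7 + 7*(-38*(-1/33) + 79*(-1/38))) = -56 + (-7 + 7*(38/33 - 79/38)) = -56 + (-7 + 7*(-1163/1254)) = -56 + (-7 - 8141/1254) = -56 - 16919/1254 = -87143/1254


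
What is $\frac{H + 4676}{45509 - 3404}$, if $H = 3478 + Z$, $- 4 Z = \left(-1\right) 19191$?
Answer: $\frac{2467}{8020} \approx 0.30761$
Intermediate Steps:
$Z = \frac{19191}{4}$ ($Z = - \frac{\left(-1\right) 19191}{4} = \left(- \frac{1}{4}\right) \left(-19191\right) = \frac{19191}{4} \approx 4797.8$)
$H = \frac{33103}{4}$ ($H = 3478 + \frac{19191}{4} = \frac{33103}{4} \approx 8275.8$)
$\frac{H + 4676}{45509 - 3404} = \frac{\frac{33103}{4} + 4676}{45509 - 3404} = \frac{51807}{4 \cdot 42105} = \frac{51807}{4} \cdot \frac{1}{42105} = \frac{2467}{8020}$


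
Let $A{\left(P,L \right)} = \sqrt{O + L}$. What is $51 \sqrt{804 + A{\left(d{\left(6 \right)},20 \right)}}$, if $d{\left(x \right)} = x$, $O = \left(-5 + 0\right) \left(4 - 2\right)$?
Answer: $51 \sqrt{804 + \sqrt{10}} \approx 1448.9$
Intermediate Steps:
$O = -10$ ($O = \left(-5\right) 2 = -10$)
$A{\left(P,L \right)} = \sqrt{-10 + L}$
$51 \sqrt{804 + A{\left(d{\left(6 \right)},20 \right)}} = 51 \sqrt{804 + \sqrt{-10 + 20}} = 51 \sqrt{804 + \sqrt{10}}$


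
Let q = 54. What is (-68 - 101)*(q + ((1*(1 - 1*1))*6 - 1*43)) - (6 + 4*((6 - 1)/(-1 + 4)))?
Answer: -5615/3 ≈ -1871.7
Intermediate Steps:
(-68 - 101)*(q + ((1*(1 - 1*1))*6 - 1*43)) - (6 + 4*((6 - 1)/(-1 + 4))) = (-68 - 101)*(54 + ((1*(1 - 1*1))*6 - 1*43)) - (6 + 4*((6 - 1)/(-1 + 4))) = -169*(54 + ((1*(1 - 1))*6 - 43)) - (6 + 4*(5/3)) = -169*(54 + ((1*0)*6 - 43)) - (6 + 4*(5*(1/3))) = -169*(54 + (0*6 - 43)) - (6 + 4*(5/3)) = -169*(54 + (0 - 43)) - (6 + 20/3) = -169*(54 - 43) - 1*38/3 = -169*11 - 38/3 = -1859 - 38/3 = -5615/3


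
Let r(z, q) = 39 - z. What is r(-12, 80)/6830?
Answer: 51/6830 ≈ 0.0074671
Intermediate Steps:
r(-12, 80)/6830 = (39 - 1*(-12))/6830 = (39 + 12)*(1/6830) = 51*(1/6830) = 51/6830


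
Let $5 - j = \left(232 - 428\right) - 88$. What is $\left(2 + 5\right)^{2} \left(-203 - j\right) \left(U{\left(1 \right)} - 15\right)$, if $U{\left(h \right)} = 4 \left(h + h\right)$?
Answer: $168756$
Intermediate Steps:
$U{\left(h \right)} = 8 h$ ($U{\left(h \right)} = 4 \cdot 2 h = 8 h$)
$j = 289$ ($j = 5 - \left(\left(232 - 428\right) - 88\right) = 5 - \left(-196 - 88\right) = 5 - -284 = 5 + 284 = 289$)
$\left(2 + 5\right)^{2} \left(-203 - j\right) \left(U{\left(1 \right)} - 15\right) = \left(2 + 5\right)^{2} \left(-203 - 289\right) \left(8 \cdot 1 - 15\right) = 7^{2} \left(-203 - 289\right) \left(8 - 15\right) = 49 \left(\left(-492\right) \left(-7\right)\right) = 49 \cdot 3444 = 168756$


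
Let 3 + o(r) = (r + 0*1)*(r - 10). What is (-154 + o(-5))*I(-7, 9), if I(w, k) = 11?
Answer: -902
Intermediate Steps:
o(r) = -3 + r*(-10 + r) (o(r) = -3 + (r + 0*1)*(r - 10) = -3 + (r + 0)*(-10 + r) = -3 + r*(-10 + r))
(-154 + o(-5))*I(-7, 9) = (-154 + (-3 + (-5)² - 10*(-5)))*11 = (-154 + (-3 + 25 + 50))*11 = (-154 + 72)*11 = -82*11 = -902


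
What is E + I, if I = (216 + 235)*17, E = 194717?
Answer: 202384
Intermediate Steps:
I = 7667 (I = 451*17 = 7667)
E + I = 194717 + 7667 = 202384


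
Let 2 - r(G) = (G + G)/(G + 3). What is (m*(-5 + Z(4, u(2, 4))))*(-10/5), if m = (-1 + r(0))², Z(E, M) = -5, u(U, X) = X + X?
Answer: 20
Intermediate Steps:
r(G) = 2 - 2*G/(3 + G) (r(G) = 2 - (G + G)/(G + 3) = 2 - 2*G/(3 + G))
u(U, X) = 2*X
m = 1 (m = (-1 + 6/(3 + 0))² = (-1 + 6/3)² = (-1 + 6*(⅓))² = (-1 + 2)² = 1² = 1)
(m*(-5 + Z(4, u(2, 4))))*(-10/5) = (1*(-5 - 5))*(-10/5) = (1*(-10))*(-10*⅕) = -10*(-2) = 20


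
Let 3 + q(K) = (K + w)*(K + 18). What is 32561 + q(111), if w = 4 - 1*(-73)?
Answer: 56810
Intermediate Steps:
w = 77 (w = 4 + 73 = 77)
q(K) = -3 + (18 + K)*(77 + K) (q(K) = -3 + (K + 77)*(K + 18) = -3 + (77 + K)*(18 + K) = -3 + (18 + K)*(77 + K))
32561 + q(111) = 32561 + (1383 + 111² + 95*111) = 32561 + (1383 + 12321 + 10545) = 32561 + 24249 = 56810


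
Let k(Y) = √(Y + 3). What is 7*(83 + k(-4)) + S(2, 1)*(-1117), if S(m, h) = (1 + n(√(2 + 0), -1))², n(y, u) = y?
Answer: -2770 - 2234*√2 + 7*I ≈ -5929.4 + 7.0*I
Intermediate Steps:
k(Y) = √(3 + Y)
S(m, h) = (1 + √2)² (S(m, h) = (1 + √(2 + 0))² = (1 + √2)²)
7*(83 + k(-4)) + S(2, 1)*(-1117) = 7*(83 + √(3 - 4)) + (1 + √2)²*(-1117) = 7*(83 + √(-1)) - 1117*(1 + √2)² = 7*(83 + I) - 1117*(1 + √2)² = (581 + 7*I) - 1117*(1 + √2)² = 581 - 1117*(1 + √2)² + 7*I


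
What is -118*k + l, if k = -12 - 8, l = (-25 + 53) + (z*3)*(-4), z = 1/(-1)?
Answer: 2400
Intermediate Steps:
z = -1 (z = 1*(-1) = -1)
l = 40 (l = (-25 + 53) - 1*3*(-4) = 28 - 3*(-4) = 28 + 12 = 40)
k = -20
-118*k + l = -118*(-20) + 40 = 2360 + 40 = 2400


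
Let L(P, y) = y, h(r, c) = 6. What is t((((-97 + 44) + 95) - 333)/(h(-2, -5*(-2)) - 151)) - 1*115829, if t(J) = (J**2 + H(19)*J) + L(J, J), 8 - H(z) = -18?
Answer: -2434080779/21025 ≈ -1.1577e+5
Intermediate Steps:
H(z) = 26 (H(z) = 8 - 1*(-18) = 8 + 18 = 26)
t(J) = J**2 + 27*J (t(J) = (J**2 + 26*J) + J = J**2 + 27*J)
t((((-97 + 44) + 95) - 333)/(h(-2, -5*(-2)) - 151)) - 1*115829 = ((((-97 + 44) + 95) - 333)/(6 - 151))*(27 + (((-97 + 44) + 95) - 333)/(6 - 151)) - 1*115829 = (((-53 + 95) - 333)/(-145))*(27 + ((-53 + 95) - 333)/(-145)) - 115829 = ((42 - 333)*(-1/145))*(27 + (42 - 333)*(-1/145)) - 115829 = (-291*(-1/145))*(27 - 291*(-1/145)) - 115829 = 291*(27 + 291/145)/145 - 115829 = (291/145)*(4206/145) - 115829 = 1223946/21025 - 115829 = -2434080779/21025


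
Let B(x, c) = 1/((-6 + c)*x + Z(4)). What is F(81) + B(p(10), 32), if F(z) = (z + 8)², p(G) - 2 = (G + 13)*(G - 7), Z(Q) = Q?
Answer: 14653851/1850 ≈ 7921.0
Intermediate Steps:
p(G) = 2 + (-7 + G)*(13 + G) (p(G) = 2 + (G + 13)*(G - 7) = 2 + (13 + G)*(-7 + G) = 2 + (-7 + G)*(13 + G))
B(x, c) = 1/(4 + x*(-6 + c)) (B(x, c) = 1/((-6 + c)*x + 4) = 1/(x*(-6 + c) + 4) = 1/(4 + x*(-6 + c)))
F(z) = (8 + z)²
F(81) + B(p(10), 32) = (8 + 81)² + 1/(4 - 6*(-89 + 10² + 6*10) + 32*(-89 + 10² + 6*10)) = 89² + 1/(4 - 6*(-89 + 100 + 60) + 32*(-89 + 100 + 60)) = 7921 + 1/(4 - 6*71 + 32*71) = 7921 + 1/(4 - 426 + 2272) = 7921 + 1/1850 = 14653851/1850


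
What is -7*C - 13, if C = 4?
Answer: -41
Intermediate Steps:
-7*C - 13 = -7*4 - 13 = -28 - 13 = -41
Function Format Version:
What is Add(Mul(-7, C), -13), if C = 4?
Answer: -41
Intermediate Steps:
Add(Mul(-7, C), -13) = Add(Mul(-7, 4), -13) = Add(-28, -13) = -41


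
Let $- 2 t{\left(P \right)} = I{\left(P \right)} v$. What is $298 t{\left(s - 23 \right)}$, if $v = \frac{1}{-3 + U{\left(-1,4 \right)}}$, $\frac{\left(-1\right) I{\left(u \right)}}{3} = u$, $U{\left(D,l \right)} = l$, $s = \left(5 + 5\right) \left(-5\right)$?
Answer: $-32631$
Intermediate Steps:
$s = -50$ ($s = 10 \left(-5\right) = -50$)
$I{\left(u \right)} = - 3 u$
$v = 1$ ($v = \frac{1}{-3 + 4} = 1^{-1} = 1$)
$t{\left(P \right)} = \frac{3 P}{2}$ ($t{\left(P \right)} = - \frac{- 3 P 1}{2} = - \frac{\left(-3\right) P}{2} = \frac{3 P}{2}$)
$298 t{\left(s - 23 \right)} = 298 \frac{3 \left(-50 - 23\right)}{2} = 298 \cdot \frac{3}{2} \left(-73\right) = 298 \left(- \frac{219}{2}\right) = -32631$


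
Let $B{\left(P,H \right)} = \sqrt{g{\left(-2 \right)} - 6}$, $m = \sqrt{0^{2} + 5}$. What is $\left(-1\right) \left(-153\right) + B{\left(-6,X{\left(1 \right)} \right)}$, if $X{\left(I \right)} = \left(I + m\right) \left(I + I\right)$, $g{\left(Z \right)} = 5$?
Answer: $153 + i \approx 153.0 + 1.0 i$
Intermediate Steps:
$m = \sqrt{5}$ ($m = \sqrt{0 + 5} = \sqrt{5} \approx 2.2361$)
$X{\left(I \right)} = 2 I \left(I + \sqrt{5}\right)$ ($X{\left(I \right)} = \left(I + \sqrt{5}\right) \left(I + I\right) = \left(I + \sqrt{5}\right) 2 I = 2 I \left(I + \sqrt{5}\right)$)
$B{\left(P,H \right)} = i$ ($B{\left(P,H \right)} = \sqrt{5 - 6} = \sqrt{-1} = i$)
$\left(-1\right) \left(-153\right) + B{\left(-6,X{\left(1 \right)} \right)} = \left(-1\right) \left(-153\right) + i = 153 + i$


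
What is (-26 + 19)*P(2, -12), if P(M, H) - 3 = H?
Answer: 63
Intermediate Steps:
P(M, H) = 3 + H
(-26 + 19)*P(2, -12) = (-26 + 19)*(3 - 12) = -7*(-9) = 63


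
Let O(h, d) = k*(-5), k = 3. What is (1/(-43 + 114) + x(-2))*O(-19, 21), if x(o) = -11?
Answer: 11700/71 ≈ 164.79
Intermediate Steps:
O(h, d) = -15 (O(h, d) = 3*(-5) = -15)
(1/(-43 + 114) + x(-2))*O(-19, 21) = (1/(-43 + 114) - 11)*(-15) = (1/71 - 11)*(-15) = -780/71*(-15) = 11700/71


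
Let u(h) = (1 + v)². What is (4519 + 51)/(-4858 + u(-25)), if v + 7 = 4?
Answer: -2285/2427 ≈ -0.94149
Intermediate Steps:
v = -3 (v = -7 + 4 = -3)
u(h) = 4 (u(h) = (1 - 3)² = (-2)² = 4)
(4519 + 51)/(-4858 + u(-25)) = (4519 + 51)/(-4858 + 4) = 4570/(-4854) = 4570*(-1/4854) = -2285/2427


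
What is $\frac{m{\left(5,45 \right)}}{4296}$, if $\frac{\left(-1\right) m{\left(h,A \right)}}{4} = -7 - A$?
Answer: $\frac{26}{537} \approx 0.048417$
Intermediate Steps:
$m{\left(h,A \right)} = 28 + 4 A$ ($m{\left(h,A \right)} = - 4 \left(-7 - A\right) = 28 + 4 A$)
$\frac{m{\left(5,45 \right)}}{4296} = \frac{28 + 4 \cdot 45}{4296} = \left(28 + 180\right) \frac{1}{4296} = 208 \cdot \frac{1}{4296} = \frac{26}{537}$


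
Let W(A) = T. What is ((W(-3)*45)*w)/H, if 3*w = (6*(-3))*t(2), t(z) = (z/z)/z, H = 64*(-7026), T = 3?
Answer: 135/149888 ≈ 0.00090067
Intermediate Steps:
W(A) = 3
H = -449664
t(z) = 1/z
w = -3 (w = ((6*(-3))/2)/3 = (-18*½)/3 = (⅓)*(-9) = -3)
((W(-3)*45)*w)/H = ((3*45)*(-3))/(-449664) = (135*(-3))*(-1/449664) = -405*(-1/449664) = 135/149888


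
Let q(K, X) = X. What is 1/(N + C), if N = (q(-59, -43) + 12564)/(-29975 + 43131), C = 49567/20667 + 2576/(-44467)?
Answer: 12090357277284/39803475147901 ≈ 0.30375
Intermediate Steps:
C = 2150857597/918999489 (C = 49567*(1/20667) + 2576*(-1/44467) = 49567/20667 - 2576/44467 = 2150857597/918999489 ≈ 2.3404)
N = 12521/13156 (N = (-43 + 12564)/(-29975 + 43131) = 12521/13156 ≈ 0.95173)
1/(N + C) = 1/(12521/13156 + 2150857597/918999489) = 1/(39803475147901/12090357277284) = 12090357277284/39803475147901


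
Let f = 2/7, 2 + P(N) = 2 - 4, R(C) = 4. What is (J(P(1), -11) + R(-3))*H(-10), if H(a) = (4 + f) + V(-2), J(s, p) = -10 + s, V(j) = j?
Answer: -160/7 ≈ -22.857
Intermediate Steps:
P(N) = -4 (P(N) = -2 + (2 - 4) = -2 - 2 = -4)
f = 2/7 (f = 2*(⅐) = 2/7 ≈ 0.28571)
H(a) = 16/7 (H(a) = (4 + 2/7) - 2 = 30/7 - 2 = 16/7)
(J(P(1), -11) + R(-3))*H(-10) = ((-10 - 4) + 4)*(16/7) = (-14 + 4)*(16/7) = -10*16/7 = -160/7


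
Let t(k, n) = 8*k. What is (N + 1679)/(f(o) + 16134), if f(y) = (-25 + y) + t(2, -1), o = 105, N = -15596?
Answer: -4639/5410 ≈ -0.85749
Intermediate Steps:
f(y) = -9 + y (f(y) = (-25 + y) + 8*2 = (-25 + y) + 16 = -9 + y)
(N + 1679)/(f(o) + 16134) = (-15596 + 1679)/((-9 + 105) + 16134) = -13917/(96 + 16134) = -13917/16230 = -13917*1/16230 = -4639/5410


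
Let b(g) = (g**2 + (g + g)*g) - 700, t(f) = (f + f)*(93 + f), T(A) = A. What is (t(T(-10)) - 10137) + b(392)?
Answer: 448495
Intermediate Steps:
t(f) = 2*f*(93 + f) (t(f) = (2*f)*(93 + f) = 2*f*(93 + f))
b(g) = -700 + 3*g**2 (b(g) = (g**2 + (2*g)*g) - 700 = (g**2 + 2*g**2) - 700 = 3*g**2 - 700 = -700 + 3*g**2)
(t(T(-10)) - 10137) + b(392) = (2*(-10)*(93 - 10) - 10137) + (-700 + 3*392**2) = (2*(-10)*83 - 10137) + (-700 + 3*153664) = (-1660 - 10137) + (-700 + 460992) = -11797 + 460292 = 448495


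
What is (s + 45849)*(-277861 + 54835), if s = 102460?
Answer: -33076763034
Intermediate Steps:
(s + 45849)*(-277861 + 54835) = (102460 + 45849)*(-277861 + 54835) = 148309*(-223026) = -33076763034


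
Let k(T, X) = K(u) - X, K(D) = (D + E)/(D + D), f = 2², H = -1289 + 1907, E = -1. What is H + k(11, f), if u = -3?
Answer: 1844/3 ≈ 614.67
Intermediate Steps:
H = 618
f = 4
K(D) = (-1 + D)/(2*D) (K(D) = (D - 1)/(D + D) = (-1 + D)/((2*D)) = (-1 + D)*(1/(2*D)) = (-1 + D)/(2*D))
k(T, X) = ⅔ - X (k(T, X) = (½)*(-1 - 3)/(-3) - X = (½)*(-⅓)*(-4) - X = ⅔ - X)
H + k(11, f) = 618 + (⅔ - 1*4) = 618 + (⅔ - 4) = 618 - 10/3 = 1844/3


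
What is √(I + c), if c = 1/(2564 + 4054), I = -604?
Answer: I*√26453939478/6618 ≈ 24.576*I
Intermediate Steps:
c = 1/6618 ≈ 0.00015110
√(I + c) = √(-604 + 1/6618) = √(-3997271/6618) = I*√26453939478/6618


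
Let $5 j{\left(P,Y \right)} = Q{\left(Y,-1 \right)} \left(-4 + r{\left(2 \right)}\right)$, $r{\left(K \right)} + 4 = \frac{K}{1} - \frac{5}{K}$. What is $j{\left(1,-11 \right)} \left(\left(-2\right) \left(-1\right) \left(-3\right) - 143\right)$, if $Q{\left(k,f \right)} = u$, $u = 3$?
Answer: $\frac{7599}{10} \approx 759.9$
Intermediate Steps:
$r{\left(K \right)} = -4 + K - \frac{5}{K}$ ($r{\left(K \right)} = -4 + \left(\frac{K}{1} - \frac{5}{K}\right) = -4 + \left(K 1 - \frac{5}{K}\right) = -4 + \left(K - \frac{5}{K}\right) = -4 + K - \frac{5}{K}$)
$Q{\left(k,f \right)} = 3$
$j{\left(P,Y \right)} = - \frac{51}{10}$ ($j{\left(P,Y \right)} = \frac{3 \left(-4 - \left(2 + \frac{5}{2}\right)\right)}{5} = \frac{3 \left(-4 - \frac{9}{2}\right)}{5} = \frac{3 \left(- \frac{17}{2}\right)}{5} = \frac{1}{5} \left(- \frac{51}{2}\right) = - \frac{51}{10}$)
$j{\left(1,-11 \right)} \left(\left(-2\right) \left(-1\right) \left(-3\right) - 143\right) = - \frac{51 \left(\left(-2\right) \left(-1\right) \left(-3\right) - 143\right)}{10} = - \frac{51 \left(2 \left(-3\right) - 143\right)}{10} = - \frac{51 \left(-6 - 143\right)}{10} = \left(- \frac{51}{10}\right) \left(-149\right) = \frac{7599}{10}$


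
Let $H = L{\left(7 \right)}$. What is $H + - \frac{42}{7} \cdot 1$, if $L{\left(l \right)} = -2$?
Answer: $-8$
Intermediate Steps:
$H = -2$
$H + - \frac{42}{7} \cdot 1 = -2 + - \frac{42}{7} \cdot 1 = -2 + \left(-42\right) \frac{1}{7} \cdot 1 = -2 - 6 = -8$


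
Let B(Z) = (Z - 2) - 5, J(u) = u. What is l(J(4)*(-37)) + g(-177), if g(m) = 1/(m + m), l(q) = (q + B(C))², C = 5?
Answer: 7964999/354 ≈ 22500.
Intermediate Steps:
B(Z) = -7 + Z (B(Z) = (-2 + Z) - 5 = -7 + Z)
l(q) = (-2 + q)² (l(q) = (q + (-7 + 5))² = (q - 2)² = (-2 + q)²)
g(m) = 1/(2*m)
l(J(4)*(-37)) + g(-177) = (-2 + 4*(-37))² + (½)/(-177) = (-2 - 148)² + (½)*(-1/177) = (-150)² - 1/354 = 22500 - 1/354 = 7964999/354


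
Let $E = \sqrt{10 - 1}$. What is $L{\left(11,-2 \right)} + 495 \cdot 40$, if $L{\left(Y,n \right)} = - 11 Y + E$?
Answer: $19682$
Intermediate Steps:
$E = 3$ ($E = \sqrt{9} = 3$)
$L{\left(Y,n \right)} = 3 - 11 Y$ ($L{\left(Y,n \right)} = - 11 Y + 3 = 3 - 11 Y$)
$L{\left(11,-2 \right)} + 495 \cdot 40 = \left(3 - 121\right) + 495 \cdot 40 = \left(3 - 121\right) + 19800 = -118 + 19800 = 19682$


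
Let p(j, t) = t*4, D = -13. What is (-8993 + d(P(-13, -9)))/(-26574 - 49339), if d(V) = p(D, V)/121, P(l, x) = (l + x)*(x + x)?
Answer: 98779/835043 ≈ 0.11829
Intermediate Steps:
p(j, t) = 4*t
P(l, x) = 2*x*(l + x) (P(l, x) = (l + x)*(2*x) = 2*x*(l + x))
d(V) = 4*V/121 (d(V) = (4*V)/121 = (4*V)*(1/121) = 4*V/121)
(-8993 + d(P(-13, -9)))/(-26574 - 49339) = (-8993 + 4*(2*(-9)*(-13 - 9))/121)/(-26574 - 49339) = (-8993 + 4*(2*(-9)*(-22))/121)/(-75913) = (-8993 + (4/121)*396)*(-1/75913) = (-8993 + 144/11)*(-1/75913) = -98779/11*(-1/75913) = 98779/835043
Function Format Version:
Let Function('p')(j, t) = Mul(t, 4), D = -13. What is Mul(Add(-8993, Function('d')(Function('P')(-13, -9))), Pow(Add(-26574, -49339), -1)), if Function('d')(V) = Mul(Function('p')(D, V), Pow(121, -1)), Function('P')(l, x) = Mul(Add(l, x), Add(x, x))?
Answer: Rational(98779, 835043) ≈ 0.11829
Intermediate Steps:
Function('p')(j, t) = Mul(4, t)
Function('P')(l, x) = Mul(2, x, Add(l, x)) (Function('P')(l, x) = Mul(Add(l, x), Mul(2, x)) = Mul(2, x, Add(l, x)))
Function('d')(V) = Mul(Rational(4, 121), V) (Function('d')(V) = Mul(Mul(4, V), Pow(121, -1)) = Mul(Mul(4, V), Rational(1, 121)) = Mul(Rational(4, 121), V))
Mul(Add(-8993, Function('d')(Function('P')(-13, -9))), Pow(Add(-26574, -49339), -1)) = Mul(Add(-8993, Mul(Rational(4, 121), Mul(2, -9, Add(-13, -9)))), Pow(Add(-26574, -49339), -1)) = Mul(Add(-8993, Mul(Rational(4, 121), Mul(2, -9, -22))), Pow(-75913, -1)) = Mul(Add(-8993, Mul(Rational(4, 121), 396)), Rational(-1, 75913)) = Mul(Add(-8993, Rational(144, 11)), Rational(-1, 75913)) = Mul(Rational(-98779, 11), Rational(-1, 75913)) = Rational(98779, 835043)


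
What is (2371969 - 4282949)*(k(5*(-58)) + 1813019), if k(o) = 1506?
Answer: -3467520984500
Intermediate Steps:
(2371969 - 4282949)*(k(5*(-58)) + 1813019) = (2371969 - 4282949)*(1506 + 1813019) = -1910980*1814525 = -3467520984500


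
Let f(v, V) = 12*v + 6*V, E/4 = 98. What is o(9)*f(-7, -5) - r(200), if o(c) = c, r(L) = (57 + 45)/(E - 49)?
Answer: -352020/343 ≈ -1026.3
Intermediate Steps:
E = 392 (E = 4*98 = 392)
r(L) = 102/343 (r(L) = (57 + 45)/(392 - 49) = 102/343)
f(v, V) = 6*V + 12*v
o(9)*f(-7, -5) - r(200) = 9*(6*(-5) + 12*(-7)) - 1*102/343 = 9*(-30 - 84) - 102/343 = 9*(-114) - 102/343 = -1026 - 102/343 = -352020/343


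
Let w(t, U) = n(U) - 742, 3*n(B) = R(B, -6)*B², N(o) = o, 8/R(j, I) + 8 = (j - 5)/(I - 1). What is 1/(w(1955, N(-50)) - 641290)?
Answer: -3/2066096 ≈ -1.4520e-6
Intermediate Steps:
R(j, I) = 8/(-8 + (-5 + j)/(-1 + I)) (R(j, I) = 8/(-8 + (j - 5)/(I - 1)) = 8/(-8 + (-5 + j)/(-1 + I)))
n(B) = -56*B²/(3*(51 + B)) (n(B) = ((8*(-1 - 6)/(3 + B - 8*(-6)))*B²)/3 = ((8*(-7)/(3 + B + 48))*B²)/3 = ((8*(-7)/(51 + B))*B²)/3 = ((-56/(51 + B))*B²)/3 = (-56*B²/(51 + B))/3 = -56*B²/(3*(51 + B)))
w(t, U) = -742 - 56*U²/(153 + 3*U) (w(t, U) = -56*U²/(153 + 3*U) - 742 = -742 - 56*U²/(153 + 3*U))
1/(w(1955, N(-50)) - 641290) = 1/(14*(-8109 - 159*(-50) - 4*(-50)²)/(3*(51 - 50)) - 641290) = 1/((14/3)*(-8109 + 7950 - 4*2500)/1 - 641290) = 1/((14/3)*1*(-8109 + 7950 - 10000) - 641290) = 1/((14/3)*1*(-10159) - 641290) = 1/(-142226/3 - 641290) = 1/(-2066096/3) = -3/2066096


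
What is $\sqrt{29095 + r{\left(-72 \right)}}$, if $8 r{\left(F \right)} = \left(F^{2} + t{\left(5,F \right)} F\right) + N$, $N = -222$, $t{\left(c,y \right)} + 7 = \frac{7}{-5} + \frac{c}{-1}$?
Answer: $\frac{\sqrt{2983585}}{10} \approx 172.73$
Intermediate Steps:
$t{\left(c,y \right)} = - \frac{42}{5} - c$ ($t{\left(c,y \right)} = -7 + \left(\frac{7}{-5} + \frac{c}{-1}\right) = -7 + \left(7 \left(- \frac{1}{5}\right) + c \left(-1\right)\right) = -7 - \left(\frac{7}{5} + c\right) = - \frac{42}{5} - c$)
$r{\left(F \right)} = - \frac{111}{4} - \frac{67 F}{40} + \frac{F^{2}}{8}$ ($r{\left(F \right)} = \frac{\left(F^{2} + \left(- \frac{42}{5} - 5\right) F\right) - 222}{8} = \frac{\left(F^{2} - \frac{67 F}{5}\right) - 222}{8} = \frac{-222 + F^{2} - \frac{67 F}{5}}{8} = - \frac{111}{4} - \frac{67 F}{40} + \frac{F^{2}}{8}$)
$\sqrt{29095 + r{\left(-72 \right)}} = \sqrt{29095 - \left(- \frac{1857}{20} - 648\right)} = \sqrt{29095 + \left(- \frac{111}{4} + \frac{603}{5} + \frac{1}{8} \cdot 5184\right)} = \sqrt{29095 + \left(- \frac{111}{4} + \frac{603}{5} + 648\right)} = \sqrt{29095 + \frac{14817}{20}} = \sqrt{\frac{596717}{20}} = \frac{\sqrt{2983585}}{10}$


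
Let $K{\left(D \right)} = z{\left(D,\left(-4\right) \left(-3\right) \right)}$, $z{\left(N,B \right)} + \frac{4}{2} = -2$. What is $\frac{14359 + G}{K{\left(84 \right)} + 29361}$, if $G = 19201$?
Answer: $\frac{33560}{29357} \approx 1.1432$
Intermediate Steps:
$z{\left(N,B \right)} = -4$ ($z{\left(N,B \right)} = -2 - 2 = -4$)
$K{\left(D \right)} = -4$
$\frac{14359 + G}{K{\left(84 \right)} + 29361} = \frac{14359 + 19201}{-4 + 29361} = \frac{33560}{29357}$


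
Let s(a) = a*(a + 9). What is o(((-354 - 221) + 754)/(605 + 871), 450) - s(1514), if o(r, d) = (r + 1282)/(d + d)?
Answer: -3063052052389/1328400 ≈ -2.3058e+6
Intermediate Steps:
o(r, d) = (1282 + r)/(2*d) (o(r, d) = (1282 + r)/((2*d)) = (1282 + r)*(1/(2*d)) = (1282 + r)/(2*d))
s(a) = a*(9 + a)
o(((-354 - 221) + 754)/(605 + 871), 450) - s(1514) = (½)*(1282 + ((-354 - 221) + 754)/(605 + 871))/450 - 1514*(9 + 1514) = (½)*(1/450)*(1282 + (-575 + 754)/1476) - 1514*1523 = (½)*(1/450)*(1282 + 179*(1/1476)) - 1*2305822 = (½)*(1/450)*(1282 + 179/1476) - 2305822 = (½)*(1/450)*(1892411/1476) - 2305822 = 1892411/1328400 - 2305822 = -3063052052389/1328400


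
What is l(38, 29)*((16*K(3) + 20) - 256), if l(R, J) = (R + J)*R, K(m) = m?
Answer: -478648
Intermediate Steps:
l(R, J) = R*(J + R) (l(R, J) = (J + R)*R = R*(J + R))
l(38, 29)*((16*K(3) + 20) - 256) = (38*(29 + 38))*((16*3 + 20) - 256) = (38*67)*((48 + 20) - 256) = 2546*(68 - 256) = 2546*(-188) = -478648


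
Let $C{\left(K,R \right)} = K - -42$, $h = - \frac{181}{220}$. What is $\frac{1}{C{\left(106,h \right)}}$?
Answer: $\frac{1}{148} \approx 0.0067568$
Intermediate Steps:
$h = - \frac{181}{220}$ ($h = \left(-181\right) \frac{1}{220} = - \frac{181}{220} \approx -0.82273$)
$C{\left(K,R \right)} = 42 + K$ ($C{\left(K,R \right)} = K + 42 = 42 + K$)
$\frac{1}{C{\left(106,h \right)}} = \frac{1}{42 + 106} = \frac{1}{148}$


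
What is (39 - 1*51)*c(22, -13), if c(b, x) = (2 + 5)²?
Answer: -588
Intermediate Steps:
c(b, x) = 49 (c(b, x) = 7² = 49)
(39 - 1*51)*c(22, -13) = (39 - 1*51)*49 = (39 - 51)*49 = -12*49 = -588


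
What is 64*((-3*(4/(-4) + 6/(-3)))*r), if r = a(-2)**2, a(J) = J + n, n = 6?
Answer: 9216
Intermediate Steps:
a(J) = 6 + J (a(J) = J + 6 = 6 + J)
r = 16 (r = (6 - 2)**2 = 4**2 = 16)
64*((-3*(4/(-4) + 6/(-3)))*r) = 64*(-3*(4/(-4) + 6/(-3))*16) = 64*(-3*(4*(-1/4) + 6*(-1/3))*16) = 64*(-3*(-1 - 2)*16) = 64*(-3*(-3)*16) = 64*(9*16) = 64*144 = 9216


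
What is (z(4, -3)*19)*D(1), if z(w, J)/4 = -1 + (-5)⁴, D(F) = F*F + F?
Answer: 94848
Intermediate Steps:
D(F) = F + F² (D(F) = F² + F = F + F²)
z(w, J) = 2496 (z(w, J) = 4*(-1 + (-5)⁴) = 4*(-1 + 625) = 4*624 = 2496)
(z(4, -3)*19)*D(1) = (2496*19)*(1*(1 + 1)) = 47424*(1*2) = 47424*2 = 94848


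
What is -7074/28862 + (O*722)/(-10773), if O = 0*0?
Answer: -3537/14431 ≈ -0.24510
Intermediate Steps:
O = 0
-7074/28862 + (O*722)/(-10773) = -7074/28862 + (0*722)/(-10773) = -7074*1/28862 + 0*(-1/10773) = -3537/14431 + 0 = -3537/14431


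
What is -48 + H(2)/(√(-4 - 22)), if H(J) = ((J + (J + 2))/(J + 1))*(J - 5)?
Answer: -48 + 3*I*√26/13 ≈ -48.0 + 1.1767*I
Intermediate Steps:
H(J) = (-5 + J)*(2 + 2*J)/(1 + J) (H(J) = ((J + (2 + J))/(1 + J))*(-5 + J) = ((2 + 2*J)/(1 + J))*(-5 + J) = (-5 + J)*(2 + 2*J)/(1 + J))
-48 + H(2)/(√(-4 - 22)) = -48 + (-10 + 2*2)/(√(-4 - 22)) = -48 + (-10 + 4)/(√(-26)) = -48 - 6/(I*√26) = -48 - I*√26/26*(-6) = -48 + 3*I*√26/13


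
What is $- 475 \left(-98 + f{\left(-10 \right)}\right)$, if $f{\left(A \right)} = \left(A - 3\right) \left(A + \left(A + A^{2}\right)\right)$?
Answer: $540550$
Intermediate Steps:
$f{\left(A \right)} = \left(-3 + A\right) \left(A^{2} + 2 A\right)$
$- 475 \left(-98 + f{\left(-10 \right)}\right) = - 475 \left(-98 - 10 \left(-6 + \left(-10\right)^{2} - -10\right)\right) = - 475 \left(-98 - 10 \left(-6 + 100 + 10\right)\right) = - 475 \left(-98 - 1040\right) = \left(-475\right) \left(-1138\right) = 540550$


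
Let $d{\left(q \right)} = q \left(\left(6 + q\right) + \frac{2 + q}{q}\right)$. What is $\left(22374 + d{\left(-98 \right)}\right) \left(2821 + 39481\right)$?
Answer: $1323798788$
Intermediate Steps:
$d{\left(q \right)} = q \left(6 + q + \frac{2 + q}{q}\right)$ ($d{\left(q \right)} = q \left(\left(6 + q\right) + \frac{2 + q}{q}\right) = q \left(6 + q + \frac{2 + q}{q}\right)$)
$\left(22374 + d{\left(-98 \right)}\right) \left(2821 + 39481\right) = \left(22374 + \left(2 + \left(-98\right)^{2} + 7 \left(-98\right)\right)\right) \left(2821 + 39481\right) = \left(22374 + \left(2 + 9604 - 686\right)\right) 42302 = \left(22374 + 8920\right) 42302 = 31294 \cdot 42302 = 1323798788$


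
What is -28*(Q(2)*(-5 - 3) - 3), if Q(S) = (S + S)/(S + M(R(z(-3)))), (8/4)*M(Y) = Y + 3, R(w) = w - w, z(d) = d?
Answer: 340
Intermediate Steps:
R(w) = 0
M(Y) = 3/2 + Y/2 (M(Y) = (Y + 3)/2 = (3 + Y)/2 = 3/2 + Y/2)
Q(S) = 2*S/(3/2 + S) (Q(S) = (S + S)/(S + (3/2 + (½)*0)) = (2*S)/(S + (3/2 + 0)) = (2*S)/(S + 3/2) = (2*S)/(3/2 + S) = 2*S/(3/2 + S))
-28*(Q(2)*(-5 - 3) - 3) = -28*((4*2/(3 + 2*2))*(-5 - 3) - 3) = -28*((4*2/(3 + 4))*(-8) - 3) = -28*((4*2/7)*(-8) - 3) = -28*((4*2*(⅐))*(-8) - 3) = -28*((8/7)*(-8) - 3) = -28*(-64/7 - 3) = -28*(-85/7) = 340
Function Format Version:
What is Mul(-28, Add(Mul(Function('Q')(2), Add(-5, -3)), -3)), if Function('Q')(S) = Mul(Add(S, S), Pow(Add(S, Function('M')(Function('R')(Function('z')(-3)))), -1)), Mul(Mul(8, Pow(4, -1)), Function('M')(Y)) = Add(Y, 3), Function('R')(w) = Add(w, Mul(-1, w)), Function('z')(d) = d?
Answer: 340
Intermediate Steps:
Function('R')(w) = 0
Function('M')(Y) = Add(Rational(3, 2), Mul(Rational(1, 2), Y)) (Function('M')(Y) = Mul(Rational(1, 2), Add(Y, 3)) = Mul(Rational(1, 2), Add(3, Y)) = Add(Rational(3, 2), Mul(Rational(1, 2), Y)))
Function('Q')(S) = Mul(2, S, Pow(Add(Rational(3, 2), S), -1)) (Function('Q')(S) = Mul(Add(S, S), Pow(Add(S, Add(Rational(3, 2), Mul(Rational(1, 2), 0))), -1)) = Mul(Mul(2, S), Pow(Add(S, Add(Rational(3, 2), 0)), -1)) = Mul(Mul(2, S), Pow(Add(S, Rational(3, 2)), -1)) = Mul(Mul(2, S), Pow(Add(Rational(3, 2), S), -1)) = Mul(2, S, Pow(Add(Rational(3, 2), S), -1)))
Mul(-28, Add(Mul(Function('Q')(2), Add(-5, -3)), -3)) = Mul(-28, Add(Mul(Mul(4, 2, Pow(Add(3, Mul(2, 2)), -1)), Add(-5, -3)), -3)) = Mul(-28, Add(Mul(Mul(4, 2, Pow(Add(3, 4), -1)), -8), -3)) = Mul(-28, Add(Mul(Mul(4, 2, Pow(7, -1)), -8), -3)) = Mul(-28, Add(Mul(Mul(4, 2, Rational(1, 7)), -8), -3)) = Mul(-28, Add(Mul(Rational(8, 7), -8), -3)) = Mul(-28, Add(Rational(-64, 7), -3)) = Mul(-28, Rational(-85, 7)) = 340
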